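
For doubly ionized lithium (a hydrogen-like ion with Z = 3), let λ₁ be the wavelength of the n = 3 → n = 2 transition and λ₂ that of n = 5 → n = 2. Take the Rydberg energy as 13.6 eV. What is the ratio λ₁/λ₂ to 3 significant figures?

1.51

λ ∝ 1/ΔE ∝ 1/(1/n_f² − 1/n_i²), and the Z² and hc factors cancel in the ratio.
λ₁/λ₂ = (1/2² − 1/5²)/(1/2² − 1/3²) = 0.2100/0.1389 = 1.51.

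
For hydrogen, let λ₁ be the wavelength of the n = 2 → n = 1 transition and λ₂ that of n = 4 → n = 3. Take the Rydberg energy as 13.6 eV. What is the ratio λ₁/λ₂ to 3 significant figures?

0.0648

λ ∝ 1/ΔE ∝ 1/(1/n_f² − 1/n_i²), and the Z² and hc factors cancel in the ratio.
λ₁/λ₂ = (1/3² − 1/4²)/(1/1² − 1/2²) = 0.04861/0.7500 = 0.0648.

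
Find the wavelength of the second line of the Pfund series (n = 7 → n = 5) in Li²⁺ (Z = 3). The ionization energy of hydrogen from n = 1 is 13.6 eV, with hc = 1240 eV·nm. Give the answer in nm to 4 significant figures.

517.1 nm

The Pfund series terminates on n_f = 5; the second line has n_i = 5+2 = 7.
ΔE = 122.4 × (1/5² − 1/7²) = 2.398 eV.
λ = 1240 / 2.398 = 517.1 nm.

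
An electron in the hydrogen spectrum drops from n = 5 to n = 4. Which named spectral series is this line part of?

The series is set by the lower level: n_f = 4 is the Brackett series.

Brackett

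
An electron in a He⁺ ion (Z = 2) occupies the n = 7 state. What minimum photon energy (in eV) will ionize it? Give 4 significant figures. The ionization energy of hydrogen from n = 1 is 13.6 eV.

E_n = −13.6 Z²/n² = −54.40/n² eV for Z = 2.
E_7 = −54.40/49 = −1.110 eV, so ionization (to E = 0) requires 1.110 eV.

1.110 eV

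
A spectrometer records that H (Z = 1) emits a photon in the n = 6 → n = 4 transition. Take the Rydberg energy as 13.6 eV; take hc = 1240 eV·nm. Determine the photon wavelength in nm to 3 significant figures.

2630 nm

ΔE = 13.60 × (1/4² − 1/6²) = 13.60 × 0.03472 = 0.4722 eV.
λ = hc/ΔE = 1240 / 0.4722 = 2630 nm.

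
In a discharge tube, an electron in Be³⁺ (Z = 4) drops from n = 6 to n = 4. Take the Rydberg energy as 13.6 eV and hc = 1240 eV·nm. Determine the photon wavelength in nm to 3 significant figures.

164 nm

For Z = 4 the level energies scale as Z², so the effective Rydberg energy is 13.6 × 16 = 217.6 eV.
ΔE = 217.6 × (1/4² − 1/6²) = 217.6 × 0.03472 = 7.556 eV.
λ = hc/ΔE = 1240 / 7.556 = 164 nm.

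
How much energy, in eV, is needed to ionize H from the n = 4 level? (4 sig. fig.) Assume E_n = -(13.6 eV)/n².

0.8500 eV

E_4 = −13.60/16 = −0.8500 eV, so ionization (to E = 0) requires 0.8500 eV.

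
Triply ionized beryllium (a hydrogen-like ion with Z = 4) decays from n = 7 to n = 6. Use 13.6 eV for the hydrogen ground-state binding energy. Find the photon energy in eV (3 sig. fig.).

1.60 eV

The Bohr energies scale as Z², so for Z = 4: E_n = −217.6/n² eV.
E_7 = −217.6/49 = −4.441 eV and E_6 = −217.6/36 = −6.044 eV.
The photon energy is |E_7 − E_6| = 1.60 eV.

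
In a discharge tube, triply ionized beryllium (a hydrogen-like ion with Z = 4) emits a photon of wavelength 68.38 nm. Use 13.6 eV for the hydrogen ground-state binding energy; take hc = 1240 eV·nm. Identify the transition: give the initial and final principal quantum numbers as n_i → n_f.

n_i = 6, n_f = 3

The photon energy is ΔE = hc/λ = 1240 / 68.38 = 18.13 eV.
With Z = 4, ΔE = 217.6 × (1/n_f² − 1/n_i²), so 1/n_f² − 1/n_i² = 0.08334.
Trying n_f = 3 gives 1/n_i² = 0.02777, i.e. n_i ≈ 6; this pair matches.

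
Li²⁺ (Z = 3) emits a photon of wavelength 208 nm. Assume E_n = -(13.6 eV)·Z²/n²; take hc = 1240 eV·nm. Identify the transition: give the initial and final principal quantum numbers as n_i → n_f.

The photon energy is ΔE = hc/λ = 1240 / 208 = 5.962 eV.
With Z = 3, ΔE = 122.4 × (1/n_f² − 1/n_i²), so 1/n_f² − 1/n_i² = 0.04871.
Trying n_f = 3 gives 1/n_i² = 0.06241, i.e. n_i ≈ 4; this pair matches.

n_i = 4, n_f = 3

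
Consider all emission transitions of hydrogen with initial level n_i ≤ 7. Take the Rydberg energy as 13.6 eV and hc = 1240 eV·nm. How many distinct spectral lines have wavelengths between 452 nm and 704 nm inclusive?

2

Enumerate all n_i → n_f pairs with 1 ≤ n_f < n_i ≤ 7 and compute λ = 1240 / [13.6·1·(1/n_f² − 1/n_i²)].
Lines falling in [452, 704] nm: 4→2 (486.3 nm), 3→2 (656.5 nm).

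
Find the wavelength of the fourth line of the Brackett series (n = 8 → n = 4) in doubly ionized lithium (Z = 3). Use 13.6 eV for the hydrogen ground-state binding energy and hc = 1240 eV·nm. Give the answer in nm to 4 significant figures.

The Brackett series terminates on n_f = 4; the fourth line has n_i = 4+4 = 8.
ΔE = 122.4 × (1/4² − 1/8²) = 5.738 eV.
λ = 1240 / 5.738 = 216.1 nm.

216.1 nm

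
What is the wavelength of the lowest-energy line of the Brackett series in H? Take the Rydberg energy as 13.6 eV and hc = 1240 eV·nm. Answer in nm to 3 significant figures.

4050 nm

The Brackett series terminates on n_f = 4; the first line has n_i = 4+1 = 5.
ΔE = 13.60 × (1/4² − 1/5²) = 0.3060 eV.
λ = 1240 / 0.3060 = 4050 nm.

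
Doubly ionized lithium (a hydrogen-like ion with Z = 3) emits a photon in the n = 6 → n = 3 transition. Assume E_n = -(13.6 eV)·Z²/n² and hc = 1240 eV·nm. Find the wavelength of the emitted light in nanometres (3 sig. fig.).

For Z = 3 the level energies scale as Z², so the effective Rydberg energy is 13.6 × 9 = 122.4 eV.
ΔE = 122.4 × (1/3² − 1/6²) = 122.4 × 0.08333 = 10.20 eV.
λ = hc/ΔE = 1240 / 10.20 = 122 nm.

122 nm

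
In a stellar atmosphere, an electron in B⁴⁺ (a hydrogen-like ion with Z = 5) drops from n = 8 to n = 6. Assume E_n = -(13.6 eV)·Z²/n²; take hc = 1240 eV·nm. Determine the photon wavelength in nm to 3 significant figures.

300 nm

For Z = 5 the level energies scale as Z², so the effective Rydberg energy is 13.6 × 25 = 340.0 eV.
ΔE = 340.0 × (1/6² − 1/8²) = 340.0 × 0.01215 = 4.132 eV.
λ = hc/ΔE = 1240 / 4.132 = 300 nm.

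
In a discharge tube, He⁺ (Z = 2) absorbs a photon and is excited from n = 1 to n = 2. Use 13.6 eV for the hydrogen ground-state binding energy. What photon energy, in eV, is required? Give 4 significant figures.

The Bohr energies scale as Z², so for Z = 2: E_n = −54.40/n² eV.
E_2 = −54.40/4 = −13.60 eV and E_1 = −54.40/1 = −54.40 eV.
The photon energy is |E_2 − E_1| = 40.80 eV.

40.80 eV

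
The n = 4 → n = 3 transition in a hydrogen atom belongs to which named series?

The series is set by the lower level: n_f = 3 is the Paschen series.

Paschen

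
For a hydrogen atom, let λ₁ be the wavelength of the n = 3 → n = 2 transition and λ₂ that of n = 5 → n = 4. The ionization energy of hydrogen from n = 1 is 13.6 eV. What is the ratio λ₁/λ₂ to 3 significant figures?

λ ∝ 1/ΔE ∝ 1/(1/n_f² − 1/n_i²), and the Z² and hc factors cancel in the ratio.
λ₁/λ₂ = (1/4² − 1/5²)/(1/2² − 1/3²) = 0.02250/0.1389 = 0.162.

0.162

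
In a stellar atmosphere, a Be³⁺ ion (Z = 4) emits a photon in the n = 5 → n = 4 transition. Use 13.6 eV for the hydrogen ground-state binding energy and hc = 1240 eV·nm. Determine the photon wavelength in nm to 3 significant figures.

For Z = 4 the level energies scale as Z², so the effective Rydberg energy is 13.6 × 16 = 217.6 eV.
ΔE = 217.6 × (1/4² − 1/5²) = 217.6 × 0.02250 = 4.896 eV.
λ = hc/ΔE = 1240 / 4.896 = 253 nm.

253 nm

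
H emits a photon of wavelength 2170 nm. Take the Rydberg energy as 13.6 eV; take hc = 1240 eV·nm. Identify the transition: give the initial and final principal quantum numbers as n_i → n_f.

The photon energy is ΔE = hc/λ = 1240 / 2170 = 0.5714 eV.
With Z = 1, ΔE = 13.60 × (1/n_f² − 1/n_i²), so 1/n_f² − 1/n_i² = 0.04202.
Trying n_f = 4 gives 1/n_i² = 0.02048, i.e. n_i ≈ 7; this pair matches.

n_i = 7, n_f = 4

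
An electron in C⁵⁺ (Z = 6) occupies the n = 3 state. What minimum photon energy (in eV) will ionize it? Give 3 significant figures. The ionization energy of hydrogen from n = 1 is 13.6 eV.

54.4 eV

E_n = −13.6 Z²/n² = −489.6/n² eV for Z = 6.
E_3 = −489.6/9 = −54.4 eV, so ionization (to E = 0) requires 54.4 eV.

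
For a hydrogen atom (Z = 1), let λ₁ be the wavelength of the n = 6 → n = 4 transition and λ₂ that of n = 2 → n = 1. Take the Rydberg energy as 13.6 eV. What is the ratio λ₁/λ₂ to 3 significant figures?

21.6

λ ∝ 1/ΔE ∝ 1/(1/n_f² − 1/n_i²), and the Z² and hc factors cancel in the ratio.
λ₁/λ₂ = (1/1² − 1/2²)/(1/4² − 1/6²) = 0.7500/0.03472 = 21.6.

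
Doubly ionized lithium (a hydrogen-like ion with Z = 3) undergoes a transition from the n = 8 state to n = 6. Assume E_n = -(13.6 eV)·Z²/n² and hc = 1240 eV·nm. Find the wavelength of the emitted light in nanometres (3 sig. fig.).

834 nm

For Z = 3 the level energies scale as Z², so the effective Rydberg energy is 13.6 × 9 = 122.4 eV.
ΔE = 122.4 × (1/6² − 1/8²) = 122.4 × 0.01215 = 1.488 eV.
λ = hc/ΔE = 1240 / 1.488 = 834 nm.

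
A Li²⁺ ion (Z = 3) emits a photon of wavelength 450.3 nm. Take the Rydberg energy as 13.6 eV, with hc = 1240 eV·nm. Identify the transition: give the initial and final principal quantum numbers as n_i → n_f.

The photon energy is ΔE = hc/λ = 1240 / 450.3 = 2.754 eV.
With Z = 3, ΔE = 122.4 × (1/n_f² − 1/n_i²), so 1/n_f² − 1/n_i² = 0.02250.
Trying n_f = 4 gives 1/n_i² = 0.04000, i.e. n_i ≈ 5; this pair matches.

n_i = 5, n_f = 4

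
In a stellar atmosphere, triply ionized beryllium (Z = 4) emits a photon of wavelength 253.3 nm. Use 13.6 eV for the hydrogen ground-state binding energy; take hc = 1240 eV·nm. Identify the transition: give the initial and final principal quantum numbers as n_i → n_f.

The photon energy is ΔE = hc/λ = 1240 / 253.3 = 4.895 eV.
With Z = 4, ΔE = 217.6 × (1/n_f² − 1/n_i²), so 1/n_f² − 1/n_i² = 0.02250.
Trying n_f = 4 gives 1/n_i² = 0.04000, i.e. n_i ≈ 5; this pair matches.

n_i = 5, n_f = 4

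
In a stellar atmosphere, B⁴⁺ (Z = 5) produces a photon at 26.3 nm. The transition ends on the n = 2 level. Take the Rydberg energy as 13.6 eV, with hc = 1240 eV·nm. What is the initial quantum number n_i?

The photon energy is ΔE = hc/λ = 1240 / 26.3 = 47.15 eV.
With Z = 5, ΔE = 340.0 × (1/n_f² − 1/n_i²), so 1/n_f² − 1/n_i² = 0.1387.
With n_f = 2: 1/n_i² = 1/4 − 0.1387 = 0.1113, so n_i ≈ 3.00.

n_i = 3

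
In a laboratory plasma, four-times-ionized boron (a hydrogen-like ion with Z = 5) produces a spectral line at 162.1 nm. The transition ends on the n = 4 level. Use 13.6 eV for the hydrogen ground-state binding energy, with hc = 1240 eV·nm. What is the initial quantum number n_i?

The photon energy is ΔE = hc/λ = 1240 / 162.1 = 7.650 eV.
With Z = 5, ΔE = 340.0 × (1/n_f² − 1/n_i²), so 1/n_f² − 1/n_i² = 0.02250.
With n_f = 4: 1/n_i² = 1/16 − 0.02250 = 0.04000, so n_i ≈ 5.00.

n_i = 5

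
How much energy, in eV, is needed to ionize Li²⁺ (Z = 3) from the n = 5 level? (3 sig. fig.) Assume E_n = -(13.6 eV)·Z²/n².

4.90 eV

E_n = −13.6 Z²/n² = −122.4/n² eV for Z = 3.
E_5 = −122.4/25 = −4.90 eV, so ionization (to E = 0) requires 4.90 eV.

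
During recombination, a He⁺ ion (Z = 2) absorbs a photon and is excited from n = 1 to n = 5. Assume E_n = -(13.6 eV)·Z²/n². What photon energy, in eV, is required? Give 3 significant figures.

The Bohr energies scale as Z², so for Z = 2: E_n = −54.40/n² eV.
E_5 = −54.40/25 = −2.176 eV and E_1 = −54.40/1 = −54.40 eV.
The photon energy is |E_5 − E_1| = 52.2 eV.

52.2 eV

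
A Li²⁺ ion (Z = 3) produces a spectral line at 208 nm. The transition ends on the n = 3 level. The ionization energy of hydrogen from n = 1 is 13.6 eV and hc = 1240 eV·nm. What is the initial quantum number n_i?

n_i = 4

The photon energy is ΔE = hc/λ = 1240 / 208 = 5.962 eV.
With Z = 3, ΔE = 122.4 × (1/n_f² − 1/n_i²), so 1/n_f² − 1/n_i² = 0.04871.
With n_f = 3: 1/n_i² = 1/9 − 0.04871 = 0.06241, so n_i ≈ 4.00.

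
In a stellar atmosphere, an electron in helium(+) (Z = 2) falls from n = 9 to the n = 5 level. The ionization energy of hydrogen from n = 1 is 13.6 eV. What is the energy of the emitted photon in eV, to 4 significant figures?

The Bohr energies scale as Z², so for Z = 2: E_n = −54.40/n² eV.
E_9 = −54.40/81 = −0.6716 eV and E_5 = −54.40/25 = −2.176 eV.
The photon energy is |E_9 − E_5| = 1.504 eV.

1.504 eV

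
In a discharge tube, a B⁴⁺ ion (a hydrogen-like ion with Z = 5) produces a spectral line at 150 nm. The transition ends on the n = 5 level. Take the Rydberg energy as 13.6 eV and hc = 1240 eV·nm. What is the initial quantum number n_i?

The photon energy is ΔE = hc/λ = 1240 / 150 = 8.267 eV.
With Z = 5, ΔE = 340.0 × (1/n_f² − 1/n_i²), so 1/n_f² − 1/n_i² = 0.02431.
With n_f = 5: 1/n_i² = 1/25 − 0.02431 = 0.01569, so n_i ≈ 7.98.

n_i = 8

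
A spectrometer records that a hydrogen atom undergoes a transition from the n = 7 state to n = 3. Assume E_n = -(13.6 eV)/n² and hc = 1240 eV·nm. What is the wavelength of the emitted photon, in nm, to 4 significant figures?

ΔE = 13.60 × (1/3² − 1/7²) = 13.60 × 0.09070 = 1.234 eV.
λ = hc/ΔE = 1240 / 1.234 = 1005 nm.

1005 nm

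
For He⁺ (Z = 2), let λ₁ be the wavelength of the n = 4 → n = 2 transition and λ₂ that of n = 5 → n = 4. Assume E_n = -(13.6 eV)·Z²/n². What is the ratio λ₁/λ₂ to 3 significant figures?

0.120

λ ∝ 1/ΔE ∝ 1/(1/n_f² − 1/n_i²), and the Z² and hc factors cancel in the ratio.
λ₁/λ₂ = (1/4² − 1/5²)/(1/2² − 1/4²) = 0.02250/0.1875 = 0.120.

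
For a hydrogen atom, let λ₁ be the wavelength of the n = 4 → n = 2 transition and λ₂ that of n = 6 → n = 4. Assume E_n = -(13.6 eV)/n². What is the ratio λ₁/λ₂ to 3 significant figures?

0.185

λ ∝ 1/ΔE ∝ 1/(1/n_f² − 1/n_i²), and the Z² and hc factors cancel in the ratio.
λ₁/λ₂ = (1/4² − 1/6²)/(1/2² − 1/4²) = 0.03472/0.1875 = 0.185.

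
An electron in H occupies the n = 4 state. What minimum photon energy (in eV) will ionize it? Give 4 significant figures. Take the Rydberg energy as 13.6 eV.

E_4 = −13.60/16 = −0.8500 eV, so ionization (to E = 0) requires 0.8500 eV.

0.8500 eV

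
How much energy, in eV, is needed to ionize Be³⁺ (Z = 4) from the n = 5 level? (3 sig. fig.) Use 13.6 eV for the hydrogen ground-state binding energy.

8.70 eV

E_n = −13.6 Z²/n² = −217.6/n² eV for Z = 4.
E_5 = −217.6/25 = −8.70 eV, so ionization (to E = 0) requires 8.70 eV.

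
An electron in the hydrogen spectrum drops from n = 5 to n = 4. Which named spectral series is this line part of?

The series is set by the lower level: n_f = 4 is the Brackett series.

Brackett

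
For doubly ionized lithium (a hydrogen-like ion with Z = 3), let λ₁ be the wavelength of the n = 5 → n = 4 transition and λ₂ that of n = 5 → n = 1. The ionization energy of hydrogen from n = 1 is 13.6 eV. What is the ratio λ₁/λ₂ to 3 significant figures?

λ ∝ 1/ΔE ∝ 1/(1/n_f² − 1/n_i²), and the Z² and hc factors cancel in the ratio.
λ₁/λ₂ = (1/1² − 1/5²)/(1/4² − 1/5²) = 0.9600/0.02250 = 42.7.

42.7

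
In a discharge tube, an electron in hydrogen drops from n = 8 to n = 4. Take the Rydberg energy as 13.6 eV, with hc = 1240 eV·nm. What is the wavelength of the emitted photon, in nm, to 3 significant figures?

ΔE = 13.60 × (1/4² − 1/8²) = 13.60 × 0.04688 = 0.6375 eV.
λ = hc/ΔE = 1240 / 0.6375 = 1950 nm.
This line belongs to the Brackett series.

1950 nm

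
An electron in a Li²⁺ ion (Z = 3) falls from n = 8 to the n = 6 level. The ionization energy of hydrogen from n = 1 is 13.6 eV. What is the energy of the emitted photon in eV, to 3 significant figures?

The Bohr energies scale as Z², so for Z = 3: E_n = −122.4/n² eV.
E_8 = −122.4/64 = −1.913 eV and E_6 = −122.4/36 = −3.400 eV.
The photon energy is |E_8 − E_6| = 1.49 eV.

1.49 eV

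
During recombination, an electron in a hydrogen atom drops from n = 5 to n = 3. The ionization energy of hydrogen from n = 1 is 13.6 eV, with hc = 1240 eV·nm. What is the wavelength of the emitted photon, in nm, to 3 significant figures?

ΔE = 13.60 × (1/3² − 1/5²) = 13.60 × 0.07111 = 0.9671 eV.
λ = hc/ΔE = 1240 / 0.9671 = 1280 nm.
This line belongs to the Paschen series.

1280 nm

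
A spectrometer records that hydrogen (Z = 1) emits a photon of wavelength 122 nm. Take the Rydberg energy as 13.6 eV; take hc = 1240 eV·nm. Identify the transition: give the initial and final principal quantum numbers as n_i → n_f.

n_i = 2, n_f = 1

The photon energy is ΔE = hc/λ = 1240 / 122 = 10.16 eV.
With Z = 1, ΔE = 13.60 × (1/n_f² − 1/n_i²), so 1/n_f² − 1/n_i² = 0.7473.
Trying n_f = 1 gives 1/n_i² = 0.2527, i.e. n_i ≈ 2; this pair matches.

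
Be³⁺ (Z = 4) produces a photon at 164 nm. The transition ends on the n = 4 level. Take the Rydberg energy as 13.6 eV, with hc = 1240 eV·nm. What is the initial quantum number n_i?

n_i = 6

The photon energy is ΔE = hc/λ = 1240 / 164 = 7.561 eV.
With Z = 4, ΔE = 217.6 × (1/n_f² − 1/n_i²), so 1/n_f² − 1/n_i² = 0.03475.
With n_f = 4: 1/n_i² = 1/16 − 0.03475 = 0.02775, so n_i ≈ 6.00.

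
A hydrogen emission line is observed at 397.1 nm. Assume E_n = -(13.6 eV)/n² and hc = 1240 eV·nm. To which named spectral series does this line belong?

Balmer

ΔE = 1240/397.1 = 3.123 eV.
This matches 13.6 × (1/2² − 1/7²), so n_f = 2: the Balmer series.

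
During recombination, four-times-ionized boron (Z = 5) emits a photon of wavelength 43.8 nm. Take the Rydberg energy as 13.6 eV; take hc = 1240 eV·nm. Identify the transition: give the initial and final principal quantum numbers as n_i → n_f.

The photon energy is ΔE = hc/λ = 1240 / 43.8 = 28.31 eV.
With Z = 5, ΔE = 340.0 × (1/n_f² − 1/n_i²), so 1/n_f² − 1/n_i² = 0.08327.
Trying n_f = 3 gives 1/n_i² = 0.02784, i.e. n_i ≈ 6; this pair matches.

n_i = 6, n_f = 3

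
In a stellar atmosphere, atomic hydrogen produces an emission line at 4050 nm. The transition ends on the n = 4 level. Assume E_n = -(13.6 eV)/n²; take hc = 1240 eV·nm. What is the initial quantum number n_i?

n_i = 5

The photon energy is ΔE = hc/λ = 1240 / 4050 = 0.3062 eV.
With Z = 1, ΔE = 13.60 × (1/n_f² − 1/n_i²), so 1/n_f² − 1/n_i² = 0.02251.
With n_f = 4: 1/n_i² = 1/16 − 0.02251 = 0.03999, so n_i ≈ 5.00.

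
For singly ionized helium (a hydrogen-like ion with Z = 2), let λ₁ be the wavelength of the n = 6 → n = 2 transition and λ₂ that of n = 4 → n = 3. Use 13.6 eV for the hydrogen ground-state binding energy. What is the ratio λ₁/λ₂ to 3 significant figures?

λ ∝ 1/ΔE ∝ 1/(1/n_f² − 1/n_i²), and the Z² and hc factors cancel in the ratio.
λ₁/λ₂ = (1/3² − 1/4²)/(1/2² − 1/6²) = 0.04861/0.2222 = 0.219.

0.219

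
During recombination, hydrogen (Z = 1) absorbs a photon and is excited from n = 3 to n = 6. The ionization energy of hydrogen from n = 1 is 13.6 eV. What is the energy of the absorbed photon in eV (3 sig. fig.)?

1.13 eV

E_6 = −13.60/36 = −0.3778 eV and E_3 = −13.60/9 = −1.511 eV.
The photon energy is |E_6 − E_3| = 1.13 eV.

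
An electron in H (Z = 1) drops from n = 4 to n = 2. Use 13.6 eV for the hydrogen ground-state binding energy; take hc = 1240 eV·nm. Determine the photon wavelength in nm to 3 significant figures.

486 nm

ΔE = 13.60 × (1/2² − 1/4²) = 13.60 × 0.1875 = 2.550 eV.
λ = hc/ΔE = 1240 / 2.550 = 486 nm.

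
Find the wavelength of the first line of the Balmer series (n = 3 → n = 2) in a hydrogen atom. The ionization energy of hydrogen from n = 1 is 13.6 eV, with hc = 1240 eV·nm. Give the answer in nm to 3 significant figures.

656 nm

The Balmer series terminates on n_f = 2; the first line has n_i = 2+1 = 3.
ΔE = 13.60 × (1/2² − 1/3²) = 1.889 eV.
λ = 1240 / 1.889 = 656 nm.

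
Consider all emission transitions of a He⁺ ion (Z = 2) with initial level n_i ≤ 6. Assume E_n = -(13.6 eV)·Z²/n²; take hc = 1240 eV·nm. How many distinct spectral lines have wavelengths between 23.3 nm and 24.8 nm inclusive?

3

Enumerate all n_i → n_f pairs with 1 ≤ n_f < n_i ≤ 6 and compute λ = 1240 / [13.6·4·(1/n_f² − 1/n_i²)].
Lines falling in [23.3, 24.8] nm: 6→1 (23.45 nm), 5→1 (23.74 nm), 4→1 (24.31 nm).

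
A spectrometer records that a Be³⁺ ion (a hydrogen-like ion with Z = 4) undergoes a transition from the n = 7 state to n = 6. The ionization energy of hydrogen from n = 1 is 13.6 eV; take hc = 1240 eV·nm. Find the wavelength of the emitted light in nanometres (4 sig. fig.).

773.2 nm

For Z = 4 the level energies scale as Z², so the effective Rydberg energy is 13.6 × 16 = 217.6 eV.
ΔE = 217.6 × (1/6² − 1/7²) = 217.6 × 0.007370 = 1.604 eV.
λ = hc/ΔE = 1240 / 1.604 = 773.2 nm.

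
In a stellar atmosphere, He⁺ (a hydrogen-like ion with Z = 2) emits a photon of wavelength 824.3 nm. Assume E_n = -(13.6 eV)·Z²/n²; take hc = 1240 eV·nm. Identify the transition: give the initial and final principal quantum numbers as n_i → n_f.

n_i = 9, n_f = 5

The photon energy is ΔE = hc/λ = 1240 / 824.3 = 1.504 eV.
With Z = 2, ΔE = 54.40 × (1/n_f² − 1/n_i²), so 1/n_f² − 1/n_i² = 0.02765.
Trying n_f = 5 gives 1/n_i² = 0.01235, i.e. n_i ≈ 9; this pair matches.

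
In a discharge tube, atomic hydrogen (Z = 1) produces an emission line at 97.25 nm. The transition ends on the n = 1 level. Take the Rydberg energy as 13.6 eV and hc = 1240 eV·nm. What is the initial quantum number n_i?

The photon energy is ΔE = hc/λ = 1240 / 97.25 = 12.75 eV.
With Z = 1, ΔE = 13.60 × (1/n_f² − 1/n_i²), so 1/n_f² − 1/n_i² = 0.9375.
With n_f = 1: 1/n_i² = 1/1 − 0.9375 = 0.06245, so n_i ≈ 4.00.

n_i = 4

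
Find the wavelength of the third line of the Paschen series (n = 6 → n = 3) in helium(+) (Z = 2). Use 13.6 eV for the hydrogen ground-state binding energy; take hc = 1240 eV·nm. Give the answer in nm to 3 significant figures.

The Paschen series terminates on n_f = 3; the third line has n_i = 3+3 = 6.
ΔE = 54.40 × (1/3² − 1/6²) = 4.533 eV.
λ = 1240 / 4.533 = 274 nm.

274 nm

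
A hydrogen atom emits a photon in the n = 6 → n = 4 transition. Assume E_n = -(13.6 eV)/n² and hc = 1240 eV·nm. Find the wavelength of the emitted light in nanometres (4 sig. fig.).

ΔE = 13.60 × (1/4² − 1/6²) = 13.60 × 0.03472 = 0.4722 eV.
λ = hc/ΔE = 1240 / 0.4722 = 2626 nm.

2626 nm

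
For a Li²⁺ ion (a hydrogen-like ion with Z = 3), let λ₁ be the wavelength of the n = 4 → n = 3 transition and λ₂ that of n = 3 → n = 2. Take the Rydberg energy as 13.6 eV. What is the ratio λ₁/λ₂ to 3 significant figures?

2.86

λ ∝ 1/ΔE ∝ 1/(1/n_f² − 1/n_i²), and the Z² and hc factors cancel in the ratio.
λ₁/λ₂ = (1/2² − 1/3²)/(1/3² − 1/4²) = 0.1389/0.04861 = 2.86.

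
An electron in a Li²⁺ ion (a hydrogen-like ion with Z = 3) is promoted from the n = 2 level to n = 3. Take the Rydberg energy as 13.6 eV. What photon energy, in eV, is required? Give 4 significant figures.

The Bohr energies scale as Z², so for Z = 3: E_n = −122.4/n² eV.
E_3 = −122.4/9 = −13.60 eV and E_2 = −122.4/4 = −30.60 eV.
The photon energy is |E_3 − E_2| = 17.00 eV.

17.00 eV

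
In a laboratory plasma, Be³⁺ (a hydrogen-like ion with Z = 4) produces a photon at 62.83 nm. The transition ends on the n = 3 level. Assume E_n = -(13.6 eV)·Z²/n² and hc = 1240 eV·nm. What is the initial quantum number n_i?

The photon energy is ΔE = hc/λ = 1240 / 62.83 = 19.74 eV.
With Z = 4, ΔE = 217.6 × (1/n_f² − 1/n_i²), so 1/n_f² − 1/n_i² = 0.09070.
With n_f = 3: 1/n_i² = 1/9 − 0.09070 = 0.02041, so n_i ≈ 7.00.

n_i = 7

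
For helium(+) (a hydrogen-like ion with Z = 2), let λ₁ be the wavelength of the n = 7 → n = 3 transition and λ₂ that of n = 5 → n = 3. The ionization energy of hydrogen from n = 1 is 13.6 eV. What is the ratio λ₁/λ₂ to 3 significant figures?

λ ∝ 1/ΔE ∝ 1/(1/n_f² − 1/n_i²), and the Z² and hc factors cancel in the ratio.
λ₁/λ₂ = (1/3² − 1/5²)/(1/3² − 1/7²) = 0.07111/0.09070 = 0.784.

0.784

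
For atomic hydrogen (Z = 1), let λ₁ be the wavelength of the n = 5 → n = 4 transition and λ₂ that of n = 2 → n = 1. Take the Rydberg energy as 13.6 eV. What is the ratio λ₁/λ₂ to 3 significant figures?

33.3

λ ∝ 1/ΔE ∝ 1/(1/n_f² − 1/n_i²), and the Z² and hc factors cancel in the ratio.
λ₁/λ₂ = (1/1² − 1/2²)/(1/4² − 1/5²) = 0.7500/0.02250 = 33.3.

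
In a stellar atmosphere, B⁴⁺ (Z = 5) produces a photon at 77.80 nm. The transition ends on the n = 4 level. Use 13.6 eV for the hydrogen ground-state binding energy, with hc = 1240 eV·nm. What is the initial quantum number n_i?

n_i = 8

The photon energy is ΔE = hc/λ = 1240 / 77.80 = 15.94 eV.
With Z = 5, ΔE = 340.0 × (1/n_f² − 1/n_i²), so 1/n_f² − 1/n_i² = 0.04688.
With n_f = 4: 1/n_i² = 1/16 − 0.04688 = 0.01562, so n_i ≈ 8.00.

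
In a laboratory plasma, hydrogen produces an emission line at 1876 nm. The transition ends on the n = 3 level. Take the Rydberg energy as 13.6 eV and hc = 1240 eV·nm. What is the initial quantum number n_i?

n_i = 4

The photon energy is ΔE = hc/λ = 1240 / 1876 = 0.6610 eV.
With Z = 1, ΔE = 13.60 × (1/n_f² − 1/n_i²), so 1/n_f² − 1/n_i² = 0.04860.
With n_f = 3: 1/n_i² = 1/9 − 0.04860 = 0.06251, so n_i ≈ 4.00.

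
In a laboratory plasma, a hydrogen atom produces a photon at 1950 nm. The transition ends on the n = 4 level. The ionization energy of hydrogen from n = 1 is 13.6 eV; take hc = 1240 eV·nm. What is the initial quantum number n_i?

The photon energy is ΔE = hc/λ = 1240 / 1950 = 0.6359 eV.
With Z = 1, ΔE = 13.60 × (1/n_f² − 1/n_i²), so 1/n_f² − 1/n_i² = 0.04676.
With n_f = 4: 1/n_i² = 1/16 − 0.04676 = 0.01574, so n_i ≈ 7.97.

n_i = 8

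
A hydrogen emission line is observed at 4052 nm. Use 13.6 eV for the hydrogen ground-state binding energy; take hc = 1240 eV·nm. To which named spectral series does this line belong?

ΔE = 1240/4052 = 0.3060 eV.
This matches 13.6 × (1/4² − 1/5²), so n_f = 4: the Brackett series.

Brackett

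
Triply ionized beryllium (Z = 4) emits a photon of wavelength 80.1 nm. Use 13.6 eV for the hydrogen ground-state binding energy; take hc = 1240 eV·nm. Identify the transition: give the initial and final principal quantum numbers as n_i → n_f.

The photon energy is ΔE = hc/λ = 1240 / 80.1 = 15.48 eV.
With Z = 4, ΔE = 217.6 × (1/n_f² − 1/n_i²), so 1/n_f² − 1/n_i² = 0.07114.
Trying n_f = 3 gives 1/n_i² = 0.03997, i.e. n_i ≈ 5; this pair matches.

n_i = 5, n_f = 3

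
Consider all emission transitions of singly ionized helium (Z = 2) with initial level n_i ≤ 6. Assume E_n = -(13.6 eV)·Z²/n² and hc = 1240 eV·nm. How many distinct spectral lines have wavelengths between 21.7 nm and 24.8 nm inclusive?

3

Enumerate all n_i → n_f pairs with 1 ≤ n_f < n_i ≤ 6 and compute λ = 1240 / [13.6·4·(1/n_f² − 1/n_i²)].
Lines falling in [21.7, 24.8] nm: 6→1 (23.45 nm), 5→1 (23.74 nm), 4→1 (24.31 nm).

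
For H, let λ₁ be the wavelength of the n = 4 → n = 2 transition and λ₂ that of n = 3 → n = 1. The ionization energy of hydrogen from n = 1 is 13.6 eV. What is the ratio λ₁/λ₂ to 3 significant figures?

λ ∝ 1/ΔE ∝ 1/(1/n_f² − 1/n_i²), and the Z² and hc factors cancel in the ratio.
λ₁/λ₂ = (1/1² − 1/3²)/(1/2² − 1/4²) = 0.8889/0.1875 = 4.74.

4.74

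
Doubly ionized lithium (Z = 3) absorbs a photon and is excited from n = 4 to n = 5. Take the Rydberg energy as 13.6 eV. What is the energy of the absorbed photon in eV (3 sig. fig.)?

2.75 eV

The Bohr energies scale as Z², so for Z = 3: E_n = −122.4/n² eV.
E_5 = −122.4/25 = −4.896 eV and E_4 = −122.4/16 = −7.650 eV.
The photon energy is |E_5 − E_4| = 2.75 eV.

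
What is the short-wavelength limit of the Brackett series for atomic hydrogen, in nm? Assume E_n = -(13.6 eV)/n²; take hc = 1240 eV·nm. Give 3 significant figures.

1460 nm

The Brackett series has lower level n_f = 4; the series limit corresponds to n_i → ∞.
ΔE_max = 13.6 × 1 / 4² = 0.8500 eV.
λ_min = 1240 / 0.8500 = 1460 nm.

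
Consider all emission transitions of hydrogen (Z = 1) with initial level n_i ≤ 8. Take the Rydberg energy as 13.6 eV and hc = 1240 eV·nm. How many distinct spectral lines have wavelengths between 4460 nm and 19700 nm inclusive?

5

Enumerate all n_i → n_f pairs with 1 ≤ n_f < n_i ≤ 8 and compute λ = 1240 / [13.6·1·(1/n_f² − 1/n_i²)].
Lines falling in [4460, 19700] nm: 7→5 (4654 nm), 6→5 (7460 nm), 8→6 (7503 nm), 7→6 (12370 nm), 8→7 (19060 nm).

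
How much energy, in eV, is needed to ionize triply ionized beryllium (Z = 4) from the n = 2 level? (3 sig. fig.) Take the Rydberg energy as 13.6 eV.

54.4 eV

E_n = −13.6 Z²/n² = −217.6/n² eV for Z = 4.
E_2 = −217.6/4 = −54.4 eV, so ionization (to E = 0) requires 54.4 eV.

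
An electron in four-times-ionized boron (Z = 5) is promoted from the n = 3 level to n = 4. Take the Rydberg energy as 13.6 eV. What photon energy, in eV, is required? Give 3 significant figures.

The Bohr energies scale as Z², so for Z = 5: E_n = −340.0/n² eV.
E_4 = −340.0/16 = −21.25 eV and E_3 = −340.0/9 = −37.78 eV.
The photon energy is |E_4 − E_3| = 16.5 eV.

16.5 eV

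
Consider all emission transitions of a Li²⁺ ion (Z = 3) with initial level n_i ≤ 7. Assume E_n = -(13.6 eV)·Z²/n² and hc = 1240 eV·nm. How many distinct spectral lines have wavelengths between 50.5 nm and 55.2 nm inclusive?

1

Enumerate all n_i → n_f pairs with 1 ≤ n_f < n_i ≤ 7 and compute λ = 1240 / [13.6·9·(1/n_f² − 1/n_i²)].
Lines falling in [50.5, 55.2] nm: 4→2 (54.03 nm).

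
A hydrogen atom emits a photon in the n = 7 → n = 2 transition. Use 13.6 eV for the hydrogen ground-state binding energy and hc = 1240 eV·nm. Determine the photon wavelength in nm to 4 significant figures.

397.1 nm

ΔE = 13.60 × (1/2² − 1/7²) = 13.60 × 0.2296 = 3.122 eV.
λ = hc/ΔE = 1240 / 3.122 = 397.1 nm.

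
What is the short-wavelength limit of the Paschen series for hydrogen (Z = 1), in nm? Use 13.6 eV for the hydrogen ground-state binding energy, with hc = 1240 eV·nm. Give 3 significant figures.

The Paschen series has lower level n_f = 3; the series limit corresponds to n_i → ∞.
ΔE_max = 13.6 × 1 / 3² = 1.511 eV.
λ_min = 1240 / 1.511 = 821 nm.

821 nm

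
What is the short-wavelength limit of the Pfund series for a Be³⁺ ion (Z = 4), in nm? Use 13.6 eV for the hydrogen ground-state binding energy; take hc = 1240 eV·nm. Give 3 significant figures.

The Pfund series has lower level n_f = 5; the series limit corresponds to n_i → ∞.
ΔE_max = 13.6 × 16 / 5² = 8.704 eV.
λ_min = 1240 / 8.704 = 142 nm.

142 nm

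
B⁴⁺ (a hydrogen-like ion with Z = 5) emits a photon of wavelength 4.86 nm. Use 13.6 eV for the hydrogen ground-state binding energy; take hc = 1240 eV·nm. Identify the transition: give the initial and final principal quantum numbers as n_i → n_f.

n_i = 2, n_f = 1

The photon energy is ΔE = hc/λ = 1240 / 4.86 = 255.1 eV.
With Z = 5, ΔE = 340.0 × (1/n_f² − 1/n_i²), so 1/n_f² − 1/n_i² = 0.7504.
Trying n_f = 1 gives 1/n_i² = 0.2496, i.e. n_i ≈ 2; this pair matches.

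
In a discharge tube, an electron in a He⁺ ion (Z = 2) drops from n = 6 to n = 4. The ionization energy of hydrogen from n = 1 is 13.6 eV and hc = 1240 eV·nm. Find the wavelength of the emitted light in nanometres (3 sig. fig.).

For Z = 2 the level energies scale as Z², so the effective Rydberg energy is 13.6 × 4 = 54.40 eV.
ΔE = 54.40 × (1/4² − 1/6²) = 54.40 × 0.03472 = 1.889 eV.
λ = hc/ΔE = 1240 / 1.889 = 656 nm.

656 nm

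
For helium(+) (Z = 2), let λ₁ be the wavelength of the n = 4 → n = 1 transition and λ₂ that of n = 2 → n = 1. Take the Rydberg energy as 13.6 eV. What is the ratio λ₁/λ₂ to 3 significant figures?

0.800

λ ∝ 1/ΔE ∝ 1/(1/n_f² − 1/n_i²), and the Z² and hc factors cancel in the ratio.
λ₁/λ₂ = (1/1² − 1/2²)/(1/1² − 1/4²) = 0.7500/0.9375 = 0.800.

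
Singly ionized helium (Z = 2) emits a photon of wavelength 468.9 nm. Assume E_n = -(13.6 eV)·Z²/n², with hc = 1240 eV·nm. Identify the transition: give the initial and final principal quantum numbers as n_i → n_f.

n_i = 4, n_f = 3

The photon energy is ΔE = hc/λ = 1240 / 468.9 = 2.644 eV.
With Z = 2, ΔE = 54.40 × (1/n_f² − 1/n_i²), so 1/n_f² − 1/n_i² = 0.04861.
Trying n_f = 3 gives 1/n_i² = 0.06250, i.e. n_i ≈ 4; this pair matches.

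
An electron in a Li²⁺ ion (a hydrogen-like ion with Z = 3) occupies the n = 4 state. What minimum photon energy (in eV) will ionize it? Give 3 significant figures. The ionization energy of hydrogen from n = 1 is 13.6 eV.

7.65 eV

E_n = −13.6 Z²/n² = −122.4/n² eV for Z = 3.
E_4 = −122.4/16 = −7.65 eV, so ionization (to E = 0) requires 7.65 eV.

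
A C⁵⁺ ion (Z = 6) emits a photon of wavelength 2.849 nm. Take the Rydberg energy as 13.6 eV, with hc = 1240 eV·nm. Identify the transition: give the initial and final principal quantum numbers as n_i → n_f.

The photon energy is ΔE = hc/λ = 1240 / 2.849 = 435.2 eV.
With Z = 6, ΔE = 489.6 × (1/n_f² − 1/n_i²), so 1/n_f² − 1/n_i² = 0.8890.
Trying n_f = 1 gives 1/n_i² = 0.1110, i.e. n_i ≈ 3; this pair matches.

n_i = 3, n_f = 1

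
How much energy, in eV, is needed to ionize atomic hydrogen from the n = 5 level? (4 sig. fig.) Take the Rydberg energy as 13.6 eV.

0.5440 eV

E_5 = −13.60/25 = −0.5440 eV, so ionization (to E = 0) requires 0.5440 eV.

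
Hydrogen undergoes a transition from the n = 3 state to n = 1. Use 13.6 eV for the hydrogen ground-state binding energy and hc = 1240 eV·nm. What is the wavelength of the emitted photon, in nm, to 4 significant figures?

ΔE = 13.60 × (1/1² − 1/3²) = 13.60 × 0.8889 = 12.09 eV.
λ = hc/ΔE = 1240 / 12.09 = 102.6 nm.

102.6 nm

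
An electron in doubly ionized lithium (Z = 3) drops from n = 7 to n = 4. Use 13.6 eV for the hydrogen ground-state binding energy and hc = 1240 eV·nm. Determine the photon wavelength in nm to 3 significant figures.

For Z = 3 the level energies scale as Z², so the effective Rydberg energy is 13.6 × 9 = 122.4 eV.
ΔE = 122.4 × (1/4² − 1/7²) = 122.4 × 0.04209 = 5.152 eV.
λ = hc/ΔE = 1240 / 5.152 = 241 nm.

241 nm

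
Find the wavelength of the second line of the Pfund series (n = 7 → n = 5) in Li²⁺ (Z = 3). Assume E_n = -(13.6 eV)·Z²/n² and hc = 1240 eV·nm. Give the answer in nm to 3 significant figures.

517 nm

The Pfund series terminates on n_f = 5; the second line has n_i = 5+2 = 7.
ΔE = 122.4 × (1/5² − 1/7²) = 2.398 eV.
λ = 1240 / 2.398 = 517 nm.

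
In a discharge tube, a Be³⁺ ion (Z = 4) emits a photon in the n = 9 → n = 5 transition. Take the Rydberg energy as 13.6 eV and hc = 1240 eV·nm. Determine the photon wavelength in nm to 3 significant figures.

206 nm

For Z = 4 the level energies scale as Z², so the effective Rydberg energy is 13.6 × 16 = 217.6 eV.
ΔE = 217.6 × (1/5² − 1/9²) = 217.6 × 0.02765 = 6.018 eV.
λ = hc/ΔE = 1240 / 6.018 = 206 nm.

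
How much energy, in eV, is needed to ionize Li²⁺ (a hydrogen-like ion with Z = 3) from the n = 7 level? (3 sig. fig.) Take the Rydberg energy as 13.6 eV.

E_n = −13.6 Z²/n² = −122.4/n² eV for Z = 3.
E_7 = −122.4/49 = −2.50 eV, so ionization (to E = 0) requires 2.50 eV.

2.50 eV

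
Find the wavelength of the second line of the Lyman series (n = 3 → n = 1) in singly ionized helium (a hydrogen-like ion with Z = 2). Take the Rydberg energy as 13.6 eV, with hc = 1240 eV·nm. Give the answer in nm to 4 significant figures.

The Lyman series terminates on n_f = 1; the second line has n_i = 1+2 = 3.
ΔE = 54.40 × (1/1² − 1/3²) = 48.36 eV.
λ = 1240 / 48.36 = 25.64 nm.

25.64 nm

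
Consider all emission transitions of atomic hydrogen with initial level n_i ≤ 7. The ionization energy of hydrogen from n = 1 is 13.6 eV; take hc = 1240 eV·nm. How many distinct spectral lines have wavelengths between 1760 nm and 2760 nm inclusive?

Enumerate all n_i → n_f pairs with 1 ≤ n_f < n_i ≤ 7 and compute λ = 1240 / [13.6·1·(1/n_f² − 1/n_i²)].
Lines falling in [1760, 2760] nm: 4→3 (1876 nm), 7→4 (2166 nm), 6→4 (2626 nm).

3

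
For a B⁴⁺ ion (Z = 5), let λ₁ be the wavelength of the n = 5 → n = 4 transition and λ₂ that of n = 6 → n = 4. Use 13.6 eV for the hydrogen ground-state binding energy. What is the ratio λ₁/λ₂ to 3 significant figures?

λ ∝ 1/ΔE ∝ 1/(1/n_f² − 1/n_i²), and the Z² and hc factors cancel in the ratio.
λ₁/λ₂ = (1/4² − 1/6²)/(1/4² − 1/5²) = 0.03472/0.02250 = 1.54.

1.54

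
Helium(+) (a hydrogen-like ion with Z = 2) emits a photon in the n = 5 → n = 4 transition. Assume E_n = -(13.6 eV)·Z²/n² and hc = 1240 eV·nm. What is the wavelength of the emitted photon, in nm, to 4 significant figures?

For Z = 2 the level energies scale as Z², so the effective Rydberg energy is 13.6 × 4 = 54.40 eV.
ΔE = 54.40 × (1/4² − 1/5²) = 54.40 × 0.02250 = 1.224 eV.
λ = hc/ΔE = 1240 / 1.224 = 1013 nm.

1013 nm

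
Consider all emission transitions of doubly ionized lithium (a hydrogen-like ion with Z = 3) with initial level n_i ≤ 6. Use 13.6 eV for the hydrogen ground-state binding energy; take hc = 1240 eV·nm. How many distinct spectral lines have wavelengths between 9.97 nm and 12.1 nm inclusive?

4

Enumerate all n_i → n_f pairs with 1 ≤ n_f < n_i ≤ 6 and compute λ = 1240 / [13.6·9·(1/n_f² − 1/n_i²)].
Lines falling in [9.97, 12.1] nm: 6→1 (10.42 nm), 5→1 (10.55 nm), 4→1 (10.81 nm), 3→1 (11.40 nm).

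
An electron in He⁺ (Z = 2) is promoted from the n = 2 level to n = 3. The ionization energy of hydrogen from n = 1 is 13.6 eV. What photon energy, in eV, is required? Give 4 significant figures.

The Bohr energies scale as Z², so for Z = 2: E_n = −54.40/n² eV.
E_3 = −54.40/9 = −6.044 eV and E_2 = −54.40/4 = −13.60 eV.
The photon energy is |E_3 − E_2| = 7.556 eV.

7.556 eV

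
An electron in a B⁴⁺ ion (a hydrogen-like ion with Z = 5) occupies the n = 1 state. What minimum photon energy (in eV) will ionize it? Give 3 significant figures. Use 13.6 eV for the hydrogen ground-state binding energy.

340 eV

E_n = −13.6 Z²/n² = −340.0/n² eV for Z = 5.
E_1 = −340.0/1 = −340 eV, so ionization (to E = 0) requires 340 eV.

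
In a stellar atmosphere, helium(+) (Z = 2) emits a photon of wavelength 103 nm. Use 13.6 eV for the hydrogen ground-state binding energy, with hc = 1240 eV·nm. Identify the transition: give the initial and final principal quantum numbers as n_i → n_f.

The photon energy is ΔE = hc/λ = 1240 / 103 = 12.04 eV.
With Z = 2, ΔE = 54.40 × (1/n_f² − 1/n_i²), so 1/n_f² − 1/n_i² = 0.2213.
Trying n_f = 2 gives 1/n_i² = 0.02870, i.e. n_i ≈ 6; this pair matches.

n_i = 6, n_f = 2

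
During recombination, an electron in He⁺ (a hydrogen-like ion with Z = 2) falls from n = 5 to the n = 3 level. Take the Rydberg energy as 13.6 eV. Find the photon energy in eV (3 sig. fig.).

The Bohr energies scale as Z², so for Z = 2: E_n = −54.40/n² eV.
E_5 = −54.40/25 = −2.176 eV and E_3 = −54.40/9 = −6.044 eV.
The photon energy is |E_5 − E_3| = 3.87 eV.

3.87 eV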